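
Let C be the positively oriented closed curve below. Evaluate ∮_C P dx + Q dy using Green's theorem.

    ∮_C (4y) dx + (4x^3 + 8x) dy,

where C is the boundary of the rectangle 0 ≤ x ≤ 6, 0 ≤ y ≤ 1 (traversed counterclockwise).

Green's theorem converts the closed line integral into a double integral over the enclosed region D:

    ∮_C P dx + Q dy = ∬_D (∂Q/∂x - ∂P/∂y) dA.

Here P = 4y, Q = 4x^3 + 8x, so

    ∂Q/∂x = 12x^2 + 8,    ∂P/∂y = 4,
    ∂Q/∂x - ∂P/∂y = 12x^2 + 4.

D is the region 0 ≤ x ≤ 6, 0 ≤ y ≤ 1. Evaluating the double integral:

    ∬_D (12x^2 + 4) dA = ∫_0^{6} ∫_0^{1} (12x^2 + 4) dy dx.

Inner (y from 0 to 1): 12x^2 + 4.
Outer (x from 0 to 6): 888.

Therefore ∮_C P dx + Q dy = 888.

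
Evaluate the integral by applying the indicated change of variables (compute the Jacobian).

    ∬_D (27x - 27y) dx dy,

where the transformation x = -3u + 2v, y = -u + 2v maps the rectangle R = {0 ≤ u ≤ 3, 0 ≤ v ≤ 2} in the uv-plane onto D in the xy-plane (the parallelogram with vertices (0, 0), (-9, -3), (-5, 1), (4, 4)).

Compute the Jacobian determinant of (x, y) with respect to (u, v):

    ∂(x,y)/∂(u,v) = | -3  2 | = (-3)(2) - (2)(-1) = -4.
                   | -1  2 |

Its absolute value is |J| = 4 (the area scaling factor).

Substituting x = -3u + 2v, y = -u + 2v into the integrand,

    27x - 27y → -54u,

so the integral becomes

    ∬_R (-54u) · |J| du dv = ∫_0^3 ∫_0^2 (-216u) dv du.

Inner (v): -432u.
Outer (u): -1944.

Therefore ∬_D (27x - 27y) dx dy = -1944.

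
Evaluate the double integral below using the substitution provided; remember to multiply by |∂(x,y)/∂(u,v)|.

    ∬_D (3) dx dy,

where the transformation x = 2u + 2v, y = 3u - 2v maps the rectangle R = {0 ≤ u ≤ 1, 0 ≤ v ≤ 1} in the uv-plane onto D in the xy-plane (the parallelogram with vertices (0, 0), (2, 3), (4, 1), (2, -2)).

Compute the Jacobian determinant of (x, y) with respect to (u, v):

    ∂(x,y)/∂(u,v) = | 2  2 | = (2)(-2) - (2)(3) = -10.
                   | 3  -2 |

Its absolute value is |J| = 10 (the area scaling factor).

Substituting x = 2u + 2v, y = 3u - 2v into the integrand,

    3 → 3,

so the integral becomes

    ∬_R (3) · |J| du dv = ∫_0^1 ∫_0^1 (30) dv du.

Inner (v): 30.
Outer (u): 30.

Therefore ∬_D (3) dx dy = 30.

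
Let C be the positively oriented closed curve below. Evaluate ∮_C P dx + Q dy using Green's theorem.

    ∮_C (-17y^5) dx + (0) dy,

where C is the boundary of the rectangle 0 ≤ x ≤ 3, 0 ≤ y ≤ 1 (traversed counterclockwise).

Green's theorem converts the closed line integral into a double integral over the enclosed region D:

    ∮_C P dx + Q dy = ∬_D (∂Q/∂x - ∂P/∂y) dA.

Here P = -17y^5, Q = 0, so

    ∂Q/∂x = 0,    ∂P/∂y = -85y^4,
    ∂Q/∂x - ∂P/∂y = 85y^4.

D is the region 0 ≤ x ≤ 3, 0 ≤ y ≤ 1. Evaluating the double integral:

    ∬_D (85y^4) dA = ∫_0^{3} ∫_0^{1} (85y^4) dy dx.

Inner (y from 0 to 1): 17.
Outer (x from 0 to 3): 51.

Therefore ∮_C P dx + Q dy = 51.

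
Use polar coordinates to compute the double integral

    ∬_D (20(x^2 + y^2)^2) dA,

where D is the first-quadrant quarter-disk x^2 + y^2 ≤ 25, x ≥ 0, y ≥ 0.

The region D is 0 ≤ r ≤ 5, 0 ≤ θ ≤ π/2 in polar coordinates, where x = r cos(θ), y = r sin(θ), and dA = r dr dθ.

Under the substitution, the integrand becomes 20r^4, so

    ∬_D (20(x^2 + y^2)^2) dA = ∫_{0}^{π/2} ∫_{0}^{5} (20r^4) · r dr dθ.

Inner integral (in r): ∫_{0}^{5} (20r^4) · r dr = 156250/3.

Outer integral (in θ): ∫_{0}^{π/2} (156250/3) dθ = 78125π/3.

Therefore ∬_D (20(x^2 + y^2)^2) dA = 78125π/3.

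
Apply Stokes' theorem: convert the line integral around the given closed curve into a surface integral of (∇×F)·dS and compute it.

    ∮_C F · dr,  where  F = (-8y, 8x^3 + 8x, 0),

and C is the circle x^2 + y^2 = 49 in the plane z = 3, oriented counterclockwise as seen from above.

Let S be the flat disk x^2 + y^2 ≤ 49 in the plane z = 3, with upward unit normal n̂ = ẑ. By Stokes' theorem,

    ∮_C F · dr = ∬_S (∇ × F) · n̂ dS = ∬_D (curl F)_z dA,

where D is the disk x^2 + y^2 ≤ 49.

Compute the curl of F = (-8y, 8x^3 + 8x, 0):
    (∇ × F)_x = ∂F_z/∂y - ∂F_y/∂z = 0,
    (∇ × F)_y = ∂F_x/∂z - ∂F_z/∂x = 0,
    (∇ × F)_z = ∂F_y/∂x - ∂F_x/∂y = 24x^2 + 16.

On z = 3, (curl F)_z = 24x^2 + 16.

Convert to polar (x = r cos θ, y = r sin θ, dA = r dr dθ); the integrand becomes 24r^2cos(θ)^2 + 16, so

    ∬_D (curl F)_z dA = ∫_0^{2π} ∫_0^{7} (24r^2cos(θ)^2 + 16) · r dr dθ.

Inner (r from 0 to 7): 14406cos(θ)^2 + 392.
Outer (θ from 0 to 2π): 15190π.

Therefore ∮_C F · dr = 15190π.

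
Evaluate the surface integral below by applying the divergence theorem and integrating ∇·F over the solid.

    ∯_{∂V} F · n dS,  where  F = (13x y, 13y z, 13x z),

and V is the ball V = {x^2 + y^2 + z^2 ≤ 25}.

By the divergence theorem,

    ∯_{∂V} F · n dS = ∭_V (∇ · F) dV.

Compute the divergence:
    ∇ · F = ∂F_x/∂x + ∂F_y/∂y + ∂F_z/∂z = 13y + 13z + 13x = 13x + 13y + 13z.

In spherical coordinates, x = ρ sin(φ) cos(θ), y = ρ sin(φ) sin(θ), z = ρ cos(φ), dV = ρ^2 sin(φ) dρ dφ dθ, with 0 ≤ ρ ≤ 5, 0 ≤ φ ≤ π, 0 ≤ θ ≤ 2π.

The integrand, after substitution and multiplying by the volume element, becomes (13ρ (sqrt(2)sin(φ)sin(θ + π/4) + cos(φ))) · ρ^2 sin(φ), so

    ∭_V (∇·F) dV = ∫_0^{2π} ∫_0^{π} ∫_0^{5} (13ρ (sqrt(2)sin(φ)sin(θ + π/4) + cos(φ))) · ρ^2 sin(φ) dρ dφ dθ.

Inner (ρ from 0 to 5): 8125(sqrt(2)sin(φ)sin(θ + π/4) + cos(φ))sin(φ)/4.
Middle (φ from 0 to π): 8125sqrt(2)π sin(θ + π/4)/8.
Outer (θ from 0 to 2π): 0.

Therefore ∯_{∂V} F · n dS = 0.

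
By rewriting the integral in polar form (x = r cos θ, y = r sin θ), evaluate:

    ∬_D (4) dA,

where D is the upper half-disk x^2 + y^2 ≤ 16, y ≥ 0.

The region D is 0 ≤ r ≤ 4, 0 ≤ θ ≤ π in polar coordinates, where x = r cos(θ), y = r sin(θ), and dA = r dr dθ.

Under the substitution, the integrand becomes 4, so

    ∬_D (4) dA = ∫_{0}^{π} ∫_{0}^{4} (4) · r dr dθ.

Inner integral (in r): ∫_{0}^{4} (4) · r dr = 32.

Outer integral (in θ): ∫_{0}^{π} (32) dθ = 32π.

Therefore ∬_D (4) dA = 32π.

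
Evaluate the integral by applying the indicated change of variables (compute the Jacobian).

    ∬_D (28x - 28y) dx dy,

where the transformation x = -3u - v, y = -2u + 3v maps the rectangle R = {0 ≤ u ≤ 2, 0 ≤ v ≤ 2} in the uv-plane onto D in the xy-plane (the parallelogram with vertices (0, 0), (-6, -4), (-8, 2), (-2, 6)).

Compute the Jacobian determinant of (x, y) with respect to (u, v):

    ∂(x,y)/∂(u,v) = | -3  -1 | = (-3)(3) - (-1)(-2) = -11.
                   | -2  3 |

Its absolute value is |J| = 11 (the area scaling factor).

Substituting x = -3u - v, y = -2u + 3v into the integrand,

    28x - 28y → -28u - 112v,

so the integral becomes

    ∬_R (-28u - 112v) · |J| du dv = ∫_0^2 ∫_0^2 (-308u - 1232v) dv du.

Inner (v): -616u - 2464.
Outer (u): -6160.

Therefore ∬_D (28x - 28y) dx dy = -6160.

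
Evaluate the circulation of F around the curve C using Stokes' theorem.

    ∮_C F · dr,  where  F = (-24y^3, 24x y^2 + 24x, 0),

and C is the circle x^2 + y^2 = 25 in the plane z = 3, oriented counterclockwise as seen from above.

Let S be the flat disk x^2 + y^2 ≤ 25 in the plane z = 3, with upward unit normal n̂ = ẑ. By Stokes' theorem,

    ∮_C F · dr = ∬_S (∇ × F) · n̂ dS = ∬_D (curl F)_z dA,

where D is the disk x^2 + y^2 ≤ 25.

Compute the curl of F = (-24y^3, 24x y^2 + 24x, 0):
    (∇ × F)_x = ∂F_z/∂y - ∂F_y/∂z = 0,
    (∇ × F)_y = ∂F_x/∂z - ∂F_z/∂x = 0,
    (∇ × F)_z = ∂F_y/∂x - ∂F_x/∂y = 96y^2 + 24.

On z = 3, (curl F)_z = 96y^2 + 24.

Convert to polar (x = r cos θ, y = r sin θ, dA = r dr dθ); the integrand becomes 96r^2sin(θ)^2 + 24, so

    ∬_D (curl F)_z dA = ∫_0^{2π} ∫_0^{5} (96r^2sin(θ)^2 + 24) · r dr dθ.

Inner (r from 0 to 5): 15000sin(θ)^2 + 300.
Outer (θ from 0 to 2π): 15600π.

Therefore ∮_C F · dr = 15600π.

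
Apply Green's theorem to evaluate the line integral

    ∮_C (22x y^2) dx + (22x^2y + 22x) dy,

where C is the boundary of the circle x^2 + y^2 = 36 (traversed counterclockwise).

Green's theorem converts the closed line integral into a double integral over the enclosed region D:

    ∮_C P dx + Q dy = ∬_D (∂Q/∂x - ∂P/∂y) dA.

Here P = 22x y^2, Q = 22x^2y + 22x, so

    ∂Q/∂x = 44x y + 22,    ∂P/∂y = 44x y,
    ∂Q/∂x - ∂P/∂y = 22.

D is the region x^2 + y^2 ≤ 36. Evaluating the double integral:

In polar coordinates (x = r cos θ, y = r sin θ, dA = r dr dθ) the integrand becomes 22, so

    ∬_D (22) dA = ∫_0^{2π} ∫_0^{6} (22) · r dr dθ.

Inner (r from 0 to 6): 396.
Outer (θ from 0 to 2π): 792π.

Therefore ∮_C P dx + Q dy = 792π.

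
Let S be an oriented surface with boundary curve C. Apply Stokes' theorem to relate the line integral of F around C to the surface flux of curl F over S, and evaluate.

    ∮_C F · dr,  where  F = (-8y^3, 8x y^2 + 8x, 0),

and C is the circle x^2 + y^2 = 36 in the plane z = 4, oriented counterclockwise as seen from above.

Let S be the flat disk x^2 + y^2 ≤ 36 in the plane z = 4, with upward unit normal n̂ = ẑ. By Stokes' theorem,

    ∮_C F · dr = ∬_S (∇ × F) · n̂ dS = ∬_D (curl F)_z dA,

where D is the disk x^2 + y^2 ≤ 36.

Compute the curl of F = (-8y^3, 8x y^2 + 8x, 0):
    (∇ × F)_x = ∂F_z/∂y - ∂F_y/∂z = 0,
    (∇ × F)_y = ∂F_x/∂z - ∂F_z/∂x = 0,
    (∇ × F)_z = ∂F_y/∂x - ∂F_x/∂y = 32y^2 + 8.

On z = 4, (curl F)_z = 32y^2 + 8.

Convert to polar (x = r cos θ, y = r sin θ, dA = r dr dθ); the integrand becomes 32r^2sin(θ)^2 + 8, so

    ∬_D (curl F)_z dA = ∫_0^{2π} ∫_0^{6} (32r^2sin(θ)^2 + 8) · r dr dθ.

Inner (r from 0 to 6): 10368sin(θ)^2 + 144.
Outer (θ from 0 to 2π): 10656π.

Therefore ∮_C F · dr = 10656π.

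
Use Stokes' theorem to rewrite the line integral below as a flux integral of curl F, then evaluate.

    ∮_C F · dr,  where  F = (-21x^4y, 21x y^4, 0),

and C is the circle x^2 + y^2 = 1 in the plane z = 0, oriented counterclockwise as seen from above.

Let S be the flat disk x^2 + y^2 ≤ 1 in the plane z = 0, with upward unit normal n̂ = ẑ. By Stokes' theorem,

    ∮_C F · dr = ∬_S (∇ × F) · n̂ dS = ∬_D (curl F)_z dA,

where D is the disk x^2 + y^2 ≤ 1.

Compute the curl of F = (-21x^4y, 21x y^4, 0):
    (∇ × F)_x = ∂F_z/∂y - ∂F_y/∂z = 0,
    (∇ × F)_y = ∂F_x/∂z - ∂F_z/∂x = 0,
    (∇ × F)_z = ∂F_y/∂x - ∂F_x/∂y = 21x^4 + 21y^4.

On z = 0, (curl F)_z = 21x^4 + 21y^4.

Convert to polar (x = r cos θ, y = r sin θ, dA = r dr dθ); the integrand becomes 21r^4(sin(θ)^4 + cos(θ)^4), so

    ∬_D (curl F)_z dA = ∫_0^{2π} ∫_0^{1} (21r^4(sin(θ)^4 + cos(θ)^4)) · r dr dθ.

Inner (r from 0 to 1): 7sin(θ)^4/2 + 7cos(θ)^4/2.
Outer (θ from 0 to 2π): 21π/4.

Therefore ∮_C F · dr = 21π/4.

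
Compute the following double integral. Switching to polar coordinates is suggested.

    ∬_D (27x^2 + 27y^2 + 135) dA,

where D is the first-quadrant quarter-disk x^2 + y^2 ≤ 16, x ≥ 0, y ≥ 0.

The region D is 0 ≤ r ≤ 4, 0 ≤ θ ≤ π/2 in polar coordinates, where x = r cos(θ), y = r sin(θ), and dA = r dr dθ.

Under the substitution, the integrand becomes 27r^2 + 135, so

    ∬_D (27x^2 + 27y^2 + 135) dA = ∫_{0}^{π/2} ∫_{0}^{4} (27r^2 + 135) · r dr dθ.

Inner integral (in r): ∫_{0}^{4} (27r^2 + 135) · r dr = 2808.

Outer integral (in θ): ∫_{0}^{π/2} (2808) dθ = 1404π.

Therefore ∬_D (27x^2 + 27y^2 + 135) dA = 1404π.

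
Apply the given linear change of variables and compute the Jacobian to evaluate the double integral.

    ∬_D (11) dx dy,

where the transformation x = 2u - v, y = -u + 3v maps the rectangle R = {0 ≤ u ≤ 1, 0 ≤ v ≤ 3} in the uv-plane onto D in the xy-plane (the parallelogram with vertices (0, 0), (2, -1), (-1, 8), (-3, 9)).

Compute the Jacobian determinant of (x, y) with respect to (u, v):

    ∂(x,y)/∂(u,v) = | 2  -1 | = (2)(3) - (-1)(-1) = 5.
                   | -1  3 |

Its absolute value is |J| = 5 (the area scaling factor).

Substituting x = 2u - v, y = -u + 3v into the integrand,

    11 → 11,

so the integral becomes

    ∬_R (11) · |J| du dv = ∫_0^1 ∫_0^3 (55) dv du.

Inner (v): 165.
Outer (u): 165.

Therefore ∬_D (11) dx dy = 165.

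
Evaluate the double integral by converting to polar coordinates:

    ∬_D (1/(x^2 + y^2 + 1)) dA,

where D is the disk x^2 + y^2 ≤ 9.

The region D is 0 ≤ r ≤ 3, 0 ≤ θ ≤ 2π in polar coordinates, where x = r cos(θ), y = r sin(θ), and dA = r dr dθ.

Under the substitution, the integrand becomes 1/(r^2 + 1), so

    ∬_D (1/(x^2 + y^2 + 1)) dA = ∫_{0}^{2π} ∫_{0}^{3} (1/(r^2 + 1)) · r dr dθ.

Inner integral (in r): ∫_{0}^{3} (1/(r^2 + 1)) · r dr = log(10)/2.

Outer integral (in θ): ∫_{0}^{2π} (log(10)/2) dθ = π log(10).

Therefore ∬_D (1/(x^2 + y^2 + 1)) dA = π log(10).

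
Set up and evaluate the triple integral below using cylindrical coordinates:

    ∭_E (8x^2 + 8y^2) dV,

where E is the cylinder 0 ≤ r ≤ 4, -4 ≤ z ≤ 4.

In cylindrical coordinates, x = r cos(θ), y = r sin(θ), z = z, and dV = r dr dθ dz.

The integrand becomes 8r^2, so

    ∭_E (8x^2 + 8y^2) dV = ∫_{0}^{2π} ∫_{0}^{4} ∫_{-4}^{4} (8r^2) · r dz dr dθ.

Inner (z): 64r^3.
Middle (r from 0 to 4): 4096.
Outer (θ): 8192π.

Therefore the triple integral equals 8192π.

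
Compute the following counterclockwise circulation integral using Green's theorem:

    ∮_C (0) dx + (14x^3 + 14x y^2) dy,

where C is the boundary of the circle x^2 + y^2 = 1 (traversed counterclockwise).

Green's theorem converts the closed line integral into a double integral over the enclosed region D:

    ∮_C P dx + Q dy = ∬_D (∂Q/∂x - ∂P/∂y) dA.

Here P = 0, Q = 14x^3 + 14x y^2, so

    ∂Q/∂x = 42x^2 + 14y^2,    ∂P/∂y = 0,
    ∂Q/∂x - ∂P/∂y = 42x^2 + 14y^2.

D is the region x^2 + y^2 ≤ 1. Evaluating the double integral:

In polar coordinates (x = r cos θ, y = r sin θ, dA = r dr dθ) the integrand becomes 14r^2(cos(2θ) + 2), so

    ∬_D (42x^2 + 14y^2) dA = ∫_0^{2π} ∫_0^{1} (14r^2(cos(2θ) + 2)) · r dr dθ.

Inner (r from 0 to 1): 21/2 - 7sin(θ)^2.
Outer (θ from 0 to 2π): 14π.

Therefore ∮_C P dx + Q dy = 14π.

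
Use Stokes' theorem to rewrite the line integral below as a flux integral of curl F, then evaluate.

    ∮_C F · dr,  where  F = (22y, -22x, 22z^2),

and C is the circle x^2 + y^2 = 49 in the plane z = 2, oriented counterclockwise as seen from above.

Let S be the flat disk x^2 + y^2 ≤ 49 in the plane z = 2, with upward unit normal n̂ = ẑ. By Stokes' theorem,

    ∮_C F · dr = ∬_S (∇ × F) · n̂ dS = ∬_D (curl F)_z dA,

where D is the disk x^2 + y^2 ≤ 49.

Compute the curl of F = (22y, -22x, 22z^2):
    (∇ × F)_x = ∂F_z/∂y - ∂F_y/∂z = 0,
    (∇ × F)_y = ∂F_x/∂z - ∂F_z/∂x = 0,
    (∇ × F)_z = ∂F_y/∂x - ∂F_x/∂y = -44.

On z = 2, (curl F)_z = -44.

Convert to polar (x = r cos θ, y = r sin θ, dA = r dr dθ); the integrand becomes -44, so

    ∬_D (curl F)_z dA = ∫_0^{2π} ∫_0^{7} (-44) · r dr dθ.

Inner (r from 0 to 7): -1078.
Outer (θ from 0 to 2π): -2156π.

Therefore ∮_C F · dr = -2156π.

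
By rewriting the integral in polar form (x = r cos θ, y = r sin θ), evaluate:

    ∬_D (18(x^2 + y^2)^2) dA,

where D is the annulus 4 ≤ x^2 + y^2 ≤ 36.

The region D is 2 ≤ r ≤ 6, 0 ≤ θ ≤ 2π in polar coordinates, where x = r cos(θ), y = r sin(θ), and dA = r dr dθ.

Under the substitution, the integrand becomes 18r^4, so

    ∬_D (18(x^2 + y^2)^2) dA = ∫_{0}^{2π} ∫_{2}^{6} (18r^4) · r dr dθ.

Inner integral (in r): ∫_{2}^{6} (18r^4) · r dr = 139776.

Outer integral (in θ): ∫_{0}^{2π} (139776) dθ = 279552π.

Therefore ∬_D (18(x^2 + y^2)^2) dA = 279552π.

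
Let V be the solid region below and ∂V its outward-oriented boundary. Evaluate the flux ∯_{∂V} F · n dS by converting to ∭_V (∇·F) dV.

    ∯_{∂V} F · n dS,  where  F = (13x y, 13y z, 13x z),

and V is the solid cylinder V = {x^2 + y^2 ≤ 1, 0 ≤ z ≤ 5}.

By the divergence theorem,

    ∯_{∂V} F · n dS = ∭_V (∇ · F) dV.

Compute the divergence:
    ∇ · F = ∂F_x/∂x + ∂F_y/∂y + ∂F_z/∂z = 13y + 13z + 13x = 13x + 13y + 13z.

In cylindrical coordinates, x = r cos(θ), y = r sin(θ), z = z, dV = r dr dθ dz, with 0 ≤ r ≤ 1, 0 ≤ θ ≤ 2π, 0 ≤ z ≤ 5.

The integrand, after substitution and multiplying by the volume element, becomes (13sqrt(2)r sin(θ + π/4) + 13z) · r, so

    ∭_V (∇·F) dV = ∫_0^{2π} ∫_0^{1} ∫_0^{5} (13sqrt(2)r sin(θ + π/4) + 13z) · r dz dr dθ.

Inner (z from 0 to 5): 65r (2sqrt(2)r sin(θ + π/4) + 5)/2.
Middle (r from 0 to 1): 65sqrt(2)sin(θ + π/4)/3 + 325/4.
Outer (θ from 0 to 2π): 325π/2.

Therefore ∯_{∂V} F · n dS = 325π/2.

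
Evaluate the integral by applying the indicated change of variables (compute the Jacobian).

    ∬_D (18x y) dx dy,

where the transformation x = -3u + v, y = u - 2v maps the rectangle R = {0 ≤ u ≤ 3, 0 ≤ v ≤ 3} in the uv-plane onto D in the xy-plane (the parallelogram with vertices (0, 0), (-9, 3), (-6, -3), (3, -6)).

Compute the Jacobian determinant of (x, y) with respect to (u, v):

    ∂(x,y)/∂(u,v) = | -3  1 | = (-3)(-2) - (1)(1) = 5.
                   | 1  -2 |

Its absolute value is |J| = 5 (the area scaling factor).

Substituting x = -3u + v, y = u - 2v into the integrand,

    18x y → -54u^2 + 126u v - 36v^2,

so the integral becomes

    ∬_R (-54u^2 + 126u v - 36v^2) · |J| du dv = ∫_0^3 ∫_0^3 (-270u^2 + 630u v - 180v^2) dv du.

Inner (v): -810u^2 + 2835u - 1620.
Outer (u): 1215/2.

Therefore ∬_D (18x y) dx dy = 1215/2.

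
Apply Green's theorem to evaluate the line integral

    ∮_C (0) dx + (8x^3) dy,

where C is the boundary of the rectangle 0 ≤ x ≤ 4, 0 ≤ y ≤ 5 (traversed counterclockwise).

Green's theorem converts the closed line integral into a double integral over the enclosed region D:

    ∮_C P dx + Q dy = ∬_D (∂Q/∂x - ∂P/∂y) dA.

Here P = 0, Q = 8x^3, so

    ∂Q/∂x = 24x^2,    ∂P/∂y = 0,
    ∂Q/∂x - ∂P/∂y = 24x^2.

D is the region 0 ≤ x ≤ 4, 0 ≤ y ≤ 5. Evaluating the double integral:

    ∬_D (24x^2) dA = ∫_0^{4} ∫_0^{5} (24x^2) dy dx.

Inner (y from 0 to 5): 120x^2.
Outer (x from 0 to 4): 2560.

Therefore ∮_C P dx + Q dy = 2560.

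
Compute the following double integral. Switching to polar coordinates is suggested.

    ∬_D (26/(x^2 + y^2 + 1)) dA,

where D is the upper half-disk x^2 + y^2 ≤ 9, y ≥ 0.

The region D is 0 ≤ r ≤ 3, 0 ≤ θ ≤ π in polar coordinates, where x = r cos(θ), y = r sin(θ), and dA = r dr dθ.

Under the substitution, the integrand becomes 26/(r^2 + 1), so

    ∬_D (26/(x^2 + y^2 + 1)) dA = ∫_{0}^{π} ∫_{0}^{3} (26/(r^2 + 1)) · r dr dθ.

Inner integral (in r): ∫_{0}^{3} (26/(r^2 + 1)) · r dr = log(10000000000000).

Outer integral (in θ): ∫_{0}^{π} (log(10000000000000)) dθ = log(10000000000000^π).

Therefore ∬_D (26/(x^2 + y^2 + 1)) dA = log(10000000000000^π).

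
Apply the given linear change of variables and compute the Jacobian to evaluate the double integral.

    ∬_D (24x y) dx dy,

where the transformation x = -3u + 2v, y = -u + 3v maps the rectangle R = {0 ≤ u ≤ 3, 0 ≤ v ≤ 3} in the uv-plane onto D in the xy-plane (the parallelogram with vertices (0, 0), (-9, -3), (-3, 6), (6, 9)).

Compute the Jacobian determinant of (x, y) with respect to (u, v):

    ∂(x,y)/∂(u,v) = | -3  2 | = (-3)(3) - (2)(-1) = -7.
                   | -1  3 |

Its absolute value is |J| = 7 (the area scaling factor).

Substituting x = -3u + 2v, y = -u + 3v into the integrand,

    24x y → 72u^2 - 264u v + 144v^2,

so the integral becomes

    ∬_R (72u^2 - 264u v + 144v^2) · |J| du dv = ∫_0^3 ∫_0^3 (504u^2 - 1848u v + 1008v^2) dv du.

Inner (v): 1512u^2 - 8316u + 9072.
Outer (u): 3402.

Therefore ∬_D (24x y) dx dy = 3402.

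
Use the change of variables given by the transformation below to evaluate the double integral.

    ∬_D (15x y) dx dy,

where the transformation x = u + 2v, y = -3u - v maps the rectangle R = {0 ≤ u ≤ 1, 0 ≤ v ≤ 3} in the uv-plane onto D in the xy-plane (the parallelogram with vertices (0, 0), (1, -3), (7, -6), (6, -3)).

Compute the Jacobian determinant of (x, y) with respect to (u, v):

    ∂(x,y)/∂(u,v) = | 1  2 | = (1)(-1) - (2)(-3) = 5.
                   | -3  -1 |

Its absolute value is |J| = 5 (the area scaling factor).

Substituting x = u + 2v, y = -3u - v into the integrand,

    15x y → -45u^2 - 105u v - 30v^2,

so the integral becomes

    ∬_R (-45u^2 - 105u v - 30v^2) · |J| du dv = ∫_0^1 ∫_0^3 (-225u^2 - 525u v - 150v^2) dv du.

Inner (v): -675u^2 - 4725u/2 - 1350.
Outer (u): -11025/4.

Therefore ∬_D (15x y) dx dy = -11025/4.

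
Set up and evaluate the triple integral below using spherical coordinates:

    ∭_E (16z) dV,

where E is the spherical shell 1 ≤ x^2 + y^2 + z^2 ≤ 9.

In spherical coordinates, x = ρ sin(φ) cos(θ), y = ρ sin(φ) sin(θ), z = ρ cos(φ), and dV = ρ^2 sin(φ) dρ dφ dθ.

The integrand becomes 16ρ cos(φ), so

    ∭_E (16z) dV = ∫_{0}^{2π} ∫_{0}^{π} ∫_{1}^{3} (16ρ cos(φ)) · ρ^2 sin(φ) dρ dφ dθ.

Inner (ρ): 160sin(2φ).
Middle (φ): 0.
Outer (θ): 0.

Therefore the triple integral equals 0.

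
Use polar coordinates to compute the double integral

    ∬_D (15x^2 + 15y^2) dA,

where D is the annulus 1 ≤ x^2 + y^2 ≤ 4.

The region D is 1 ≤ r ≤ 2, 0 ≤ θ ≤ 2π in polar coordinates, where x = r cos(θ), y = r sin(θ), and dA = r dr dθ.

Under the substitution, the integrand becomes 15r^2, so

    ∬_D (15x^2 + 15y^2) dA = ∫_{0}^{2π} ∫_{1}^{2} (15r^2) · r dr dθ.

Inner integral (in r): ∫_{1}^{2} (15r^2) · r dr = 225/4.

Outer integral (in θ): ∫_{0}^{2π} (225/4) dθ = 225π/2.

Therefore ∬_D (15x^2 + 15y^2) dA = 225π/2.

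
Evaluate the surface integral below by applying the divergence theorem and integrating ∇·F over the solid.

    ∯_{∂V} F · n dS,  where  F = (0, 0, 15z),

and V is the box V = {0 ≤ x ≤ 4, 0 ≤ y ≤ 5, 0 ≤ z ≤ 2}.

By the divergence theorem,

    ∯_{∂V} F · n dS = ∭_V (∇ · F) dV.

Compute the divergence:
    ∇ · F = ∂F_x/∂x + ∂F_y/∂y + ∂F_z/∂z = 0 + 0 + 15 = 15.

V is a rectangular box, so dV = dx dy dz with 0 ≤ x ≤ 4, 0 ≤ y ≤ 5, 0 ≤ z ≤ 2.

Integrate (15) over V as an iterated integral:

    ∭_V (∇·F) dV = ∫_0^{4} ∫_0^{5} ∫_0^{2} (15) dz dy dx.

Inner (z from 0 to 2): 30.
Middle (y from 0 to 5): 150.
Outer (x from 0 to 4): 600.

Therefore ∯_{∂V} F · n dS = 600.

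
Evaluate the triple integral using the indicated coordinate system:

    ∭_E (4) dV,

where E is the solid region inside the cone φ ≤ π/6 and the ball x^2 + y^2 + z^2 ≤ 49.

In spherical coordinates, x = ρ sin(φ) cos(θ), y = ρ sin(φ) sin(θ), z = ρ cos(φ), and dV = ρ^2 sin(φ) dρ dφ dθ.

The integrand becomes 4, so

    ∭_E (4) dV = ∫_{0}^{2π} ∫_{0}^{π/6} ∫_{0}^{7} (4) · ρ^2 sin(φ) dρ dφ dθ.

Inner (ρ): 1372sin(φ)/3.
Middle (φ): 1372/3 - 686sqrt(3)/3.
Outer (θ): 1372π (2 - sqrt(3))/3.

Therefore the triple integral equals 1372π (2 - sqrt(3))/3.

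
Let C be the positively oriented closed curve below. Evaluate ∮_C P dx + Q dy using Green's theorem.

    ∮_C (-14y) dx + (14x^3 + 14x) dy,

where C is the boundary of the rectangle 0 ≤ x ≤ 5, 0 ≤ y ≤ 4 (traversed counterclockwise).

Green's theorem converts the closed line integral into a double integral over the enclosed region D:

    ∮_C P dx + Q dy = ∬_D (∂Q/∂x - ∂P/∂y) dA.

Here P = -14y, Q = 14x^3 + 14x, so

    ∂Q/∂x = 42x^2 + 14,    ∂P/∂y = -14,
    ∂Q/∂x - ∂P/∂y = 42x^2 + 28.

D is the region 0 ≤ x ≤ 5, 0 ≤ y ≤ 4. Evaluating the double integral:

    ∬_D (42x^2 + 28) dA = ∫_0^{5} ∫_0^{4} (42x^2 + 28) dy dx.

Inner (y from 0 to 4): 168x^2 + 112.
Outer (x from 0 to 5): 7560.

Therefore ∮_C P dx + Q dy = 7560.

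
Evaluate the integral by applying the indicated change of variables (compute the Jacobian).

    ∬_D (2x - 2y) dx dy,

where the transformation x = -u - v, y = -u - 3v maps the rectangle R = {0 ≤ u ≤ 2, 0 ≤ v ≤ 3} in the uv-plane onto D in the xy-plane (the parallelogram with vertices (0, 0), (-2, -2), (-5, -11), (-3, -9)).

Compute the Jacobian determinant of (x, y) with respect to (u, v):

    ∂(x,y)/∂(u,v) = | -1  -1 | = (-1)(-3) - (-1)(-1) = 2.
                   | -1  -3 |

Its absolute value is |J| = 2 (the area scaling factor).

Substituting x = -u - v, y = -u - 3v into the integrand,

    2x - 2y → 4v,

so the integral becomes

    ∬_R (4v) · |J| du dv = ∫_0^2 ∫_0^3 (8v) dv du.

Inner (v): 36.
Outer (u): 72.

Therefore ∬_D (2x - 2y) dx dy = 72.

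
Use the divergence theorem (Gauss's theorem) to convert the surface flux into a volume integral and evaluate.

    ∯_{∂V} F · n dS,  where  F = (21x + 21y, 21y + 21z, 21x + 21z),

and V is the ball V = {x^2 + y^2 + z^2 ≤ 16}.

By the divergence theorem,

    ∯_{∂V} F · n dS = ∭_V (∇ · F) dV.

Compute the divergence:
    ∇ · F = ∂F_x/∂x + ∂F_y/∂y + ∂F_z/∂z = 21 + 21 + 21 = 63.

In spherical coordinates, x = ρ sin(φ) cos(θ), y = ρ sin(φ) sin(θ), z = ρ cos(φ), dV = ρ^2 sin(φ) dρ dφ dθ, with 0 ≤ ρ ≤ 4, 0 ≤ φ ≤ π, 0 ≤ θ ≤ 2π.

The integrand, after substitution and multiplying by the volume element, becomes (63) · ρ^2 sin(φ), so

    ∭_V (∇·F) dV = ∫_0^{2π} ∫_0^{π} ∫_0^{4} (63) · ρ^2 sin(φ) dρ dφ dθ.

Inner (ρ from 0 to 4): 1344sin(φ).
Middle (φ from 0 to π): 2688.
Outer (θ from 0 to 2π): 5376π.

Therefore ∯_{∂V} F · n dS = 5376π.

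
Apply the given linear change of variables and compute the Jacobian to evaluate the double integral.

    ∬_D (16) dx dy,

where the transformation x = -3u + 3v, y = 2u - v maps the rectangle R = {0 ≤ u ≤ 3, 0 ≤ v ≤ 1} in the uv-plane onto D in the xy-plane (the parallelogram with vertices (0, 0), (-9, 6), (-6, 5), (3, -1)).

Compute the Jacobian determinant of (x, y) with respect to (u, v):

    ∂(x,y)/∂(u,v) = | -3  3 | = (-3)(-1) - (3)(2) = -3.
                   | 2  -1 |

Its absolute value is |J| = 3 (the area scaling factor).

Substituting x = -3u + 3v, y = 2u - v into the integrand,

    16 → 16,

so the integral becomes

    ∬_R (16) · |J| du dv = ∫_0^3 ∫_0^1 (48) dv du.

Inner (v): 48.
Outer (u): 144.

Therefore ∬_D (16) dx dy = 144.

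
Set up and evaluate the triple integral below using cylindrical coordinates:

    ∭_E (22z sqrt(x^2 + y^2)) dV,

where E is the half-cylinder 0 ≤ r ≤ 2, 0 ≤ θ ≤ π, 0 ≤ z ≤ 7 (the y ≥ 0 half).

In cylindrical coordinates, x = r cos(θ), y = r sin(θ), z = z, and dV = r dr dθ dz.

The integrand becomes 22r z, so

    ∭_E (22z sqrt(x^2 + y^2)) dV = ∫_{0}^{π} ∫_{0}^{2} ∫_{0}^{7} (22r z) · r dz dr dθ.

Inner (z): 539r^2.
Middle (r from 0 to 2): 4312/3.
Outer (θ): 4312π/3.

Therefore the triple integral equals 4312π/3.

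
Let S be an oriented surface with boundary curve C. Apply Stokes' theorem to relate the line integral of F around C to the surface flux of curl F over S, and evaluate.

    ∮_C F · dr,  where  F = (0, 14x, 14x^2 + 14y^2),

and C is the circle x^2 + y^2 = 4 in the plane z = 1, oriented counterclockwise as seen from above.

Let S be the flat disk x^2 + y^2 ≤ 4 in the plane z = 1, with upward unit normal n̂ = ẑ. By Stokes' theorem,

    ∮_C F · dr = ∬_S (∇ × F) · n̂ dS = ∬_D (curl F)_z dA,

where D is the disk x^2 + y^2 ≤ 4.

Compute the curl of F = (0, 14x, 14x^2 + 14y^2):
    (∇ × F)_x = ∂F_z/∂y - ∂F_y/∂z = 28y,
    (∇ × F)_y = ∂F_x/∂z - ∂F_z/∂x = -28x,
    (∇ × F)_z = ∂F_y/∂x - ∂F_x/∂y = 14.

On z = 1, (curl F)_z = 14.

Convert to polar (x = r cos θ, y = r sin θ, dA = r dr dθ); the integrand becomes 14, so

    ∬_D (curl F)_z dA = ∫_0^{2π} ∫_0^{2} (14) · r dr dθ.

Inner (r from 0 to 2): 28.
Outer (θ from 0 to 2π): 56π.

Therefore ∮_C F · dr = 56π.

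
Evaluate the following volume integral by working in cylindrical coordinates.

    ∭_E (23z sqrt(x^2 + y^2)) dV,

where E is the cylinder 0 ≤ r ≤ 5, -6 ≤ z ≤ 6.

In cylindrical coordinates, x = r cos(θ), y = r sin(θ), z = z, and dV = r dr dθ dz.

The integrand becomes 23r z, so

    ∭_E (23z sqrt(x^2 + y^2)) dV = ∫_{0}^{2π} ∫_{0}^{5} ∫_{-6}^{6} (23r z) · r dz dr dθ.

Inner (z): 0.
Middle (r from 0 to 5): 0.
Outer (θ): 0.

Therefore the triple integral equals 0.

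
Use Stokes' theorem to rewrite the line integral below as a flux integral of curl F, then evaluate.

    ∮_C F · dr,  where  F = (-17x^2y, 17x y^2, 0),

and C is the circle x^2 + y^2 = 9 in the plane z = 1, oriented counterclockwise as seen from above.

Let S be the flat disk x^2 + y^2 ≤ 9 in the plane z = 1, with upward unit normal n̂ = ẑ. By Stokes' theorem,

    ∮_C F · dr = ∬_S (∇ × F) · n̂ dS = ∬_D (curl F)_z dA,

where D is the disk x^2 + y^2 ≤ 9.

Compute the curl of F = (-17x^2y, 17x y^2, 0):
    (∇ × F)_x = ∂F_z/∂y - ∂F_y/∂z = 0,
    (∇ × F)_y = ∂F_x/∂z - ∂F_z/∂x = 0,
    (∇ × F)_z = ∂F_y/∂x - ∂F_x/∂y = 17x^2 + 17y^2.

On z = 1, (curl F)_z = 17x^2 + 17y^2.

Convert to polar (x = r cos θ, y = r sin θ, dA = r dr dθ); the integrand becomes 17r^2, so

    ∬_D (curl F)_z dA = ∫_0^{2π} ∫_0^{3} (17r^2) · r dr dθ.

Inner (r from 0 to 3): 1377/4.
Outer (θ from 0 to 2π): 1377π/2.

Therefore ∮_C F · dr = 1377π/2.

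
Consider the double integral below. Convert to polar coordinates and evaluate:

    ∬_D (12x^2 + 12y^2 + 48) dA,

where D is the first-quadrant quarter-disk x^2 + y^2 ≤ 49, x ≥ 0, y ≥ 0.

The region D is 0 ≤ r ≤ 7, 0 ≤ θ ≤ π/2 in polar coordinates, where x = r cos(θ), y = r sin(θ), and dA = r dr dθ.

Under the substitution, the integrand becomes 12r^2 + 48, so

    ∬_D (12x^2 + 12y^2 + 48) dA = ∫_{0}^{π/2} ∫_{0}^{7} (12r^2 + 48) · r dr dθ.

Inner integral (in r): ∫_{0}^{7} (12r^2 + 48) · r dr = 8379.

Outer integral (in θ): ∫_{0}^{π/2} (8379) dθ = 8379π/2.

Therefore ∬_D (12x^2 + 12y^2 + 48) dA = 8379π/2.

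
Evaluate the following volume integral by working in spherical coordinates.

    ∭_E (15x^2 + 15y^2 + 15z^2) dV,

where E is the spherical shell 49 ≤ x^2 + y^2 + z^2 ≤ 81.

In spherical coordinates, x = ρ sin(φ) cos(θ), y = ρ sin(φ) sin(θ), z = ρ cos(φ), and dV = ρ^2 sin(φ) dρ dφ dθ.

The integrand becomes 15ρ^2, so

    ∭_E (15x^2 + 15y^2 + 15z^2) dV = ∫_{0}^{2π} ∫_{0}^{π} ∫_{7}^{9} (15ρ^2) · ρ^2 sin(φ) dρ dφ dθ.

Inner (ρ): 126726sin(φ).
Middle (φ): 253452.
Outer (θ): 506904π.

Therefore the triple integral equals 506904π.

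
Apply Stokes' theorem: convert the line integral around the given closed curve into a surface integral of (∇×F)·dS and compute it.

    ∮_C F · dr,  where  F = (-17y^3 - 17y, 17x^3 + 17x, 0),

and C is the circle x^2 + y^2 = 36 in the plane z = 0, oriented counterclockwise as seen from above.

Let S be the flat disk x^2 + y^2 ≤ 36 in the plane z = 0, with upward unit normal n̂ = ẑ. By Stokes' theorem,

    ∮_C F · dr = ∬_S (∇ × F) · n̂ dS = ∬_D (curl F)_z dA,

where D is the disk x^2 + y^2 ≤ 36.

Compute the curl of F = (-17y^3 - 17y, 17x^3 + 17x, 0):
    (∇ × F)_x = ∂F_z/∂y - ∂F_y/∂z = 0,
    (∇ × F)_y = ∂F_x/∂z - ∂F_z/∂x = 0,
    (∇ × F)_z = ∂F_y/∂x - ∂F_x/∂y = 51x^2 + 51y^2 + 34.

On z = 0, (curl F)_z = 51x^2 + 51y^2 + 34.

Convert to polar (x = r cos θ, y = r sin θ, dA = r dr dθ); the integrand becomes 51r^2 + 34, so

    ∬_D (curl F)_z dA = ∫_0^{2π} ∫_0^{6} (51r^2 + 34) · r dr dθ.

Inner (r from 0 to 6): 17136.
Outer (θ from 0 to 2π): 34272π.

Therefore ∮_C F · dr = 34272π.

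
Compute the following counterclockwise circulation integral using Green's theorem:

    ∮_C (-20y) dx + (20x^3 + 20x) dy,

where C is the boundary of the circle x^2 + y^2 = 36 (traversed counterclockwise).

Green's theorem converts the closed line integral into a double integral over the enclosed region D:

    ∮_C P dx + Q dy = ∬_D (∂Q/∂x - ∂P/∂y) dA.

Here P = -20y, Q = 20x^3 + 20x, so

    ∂Q/∂x = 60x^2 + 20,    ∂P/∂y = -20,
    ∂Q/∂x - ∂P/∂y = 60x^2 + 40.

D is the region x^2 + y^2 ≤ 36. Evaluating the double integral:

In polar coordinates (x = r cos θ, y = r sin θ, dA = r dr dθ) the integrand becomes 60r^2cos(θ)^2 + 40, so

    ∬_D (60x^2 + 40) dA = ∫_0^{2π} ∫_0^{6} (60r^2cos(θ)^2 + 40) · r dr dθ.

Inner (r from 0 to 6): 19440cos(θ)^2 + 720.
Outer (θ from 0 to 2π): 20880π.

Therefore ∮_C P dx + Q dy = 20880π.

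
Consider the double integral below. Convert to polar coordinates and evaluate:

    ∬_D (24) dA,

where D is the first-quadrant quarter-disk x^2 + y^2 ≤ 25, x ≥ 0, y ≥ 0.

The region D is 0 ≤ r ≤ 5, 0 ≤ θ ≤ π/2 in polar coordinates, where x = r cos(θ), y = r sin(θ), and dA = r dr dθ.

Under the substitution, the integrand becomes 24, so

    ∬_D (24) dA = ∫_{0}^{π/2} ∫_{0}^{5} (24) · r dr dθ.

Inner integral (in r): ∫_{0}^{5} (24) · r dr = 300.

Outer integral (in θ): ∫_{0}^{π/2} (300) dθ = 150π.

Therefore ∬_D (24) dA = 150π.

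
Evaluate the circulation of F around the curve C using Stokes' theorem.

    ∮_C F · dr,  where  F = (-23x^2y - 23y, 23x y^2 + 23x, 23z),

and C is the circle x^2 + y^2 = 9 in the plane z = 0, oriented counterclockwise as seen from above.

Let S be the flat disk x^2 + y^2 ≤ 9 in the plane z = 0, with upward unit normal n̂ = ẑ. By Stokes' theorem,

    ∮_C F · dr = ∬_S (∇ × F) · n̂ dS = ∬_D (curl F)_z dA,

where D is the disk x^2 + y^2 ≤ 9.

Compute the curl of F = (-23x^2y - 23y, 23x y^2 + 23x, 23z):
    (∇ × F)_x = ∂F_z/∂y - ∂F_y/∂z = 0,
    (∇ × F)_y = ∂F_x/∂z - ∂F_z/∂x = 0,
    (∇ × F)_z = ∂F_y/∂x - ∂F_x/∂y = 23x^2 + 23y^2 + 46.

On z = 0, (curl F)_z = 23x^2 + 23y^2 + 46.

Convert to polar (x = r cos θ, y = r sin θ, dA = r dr dθ); the integrand becomes 23r^2 + 46, so

    ∬_D (curl F)_z dA = ∫_0^{2π} ∫_0^{3} (23r^2 + 46) · r dr dθ.

Inner (r from 0 to 3): 2691/4.
Outer (θ from 0 to 2π): 2691π/2.

Therefore ∮_C F · dr = 2691π/2.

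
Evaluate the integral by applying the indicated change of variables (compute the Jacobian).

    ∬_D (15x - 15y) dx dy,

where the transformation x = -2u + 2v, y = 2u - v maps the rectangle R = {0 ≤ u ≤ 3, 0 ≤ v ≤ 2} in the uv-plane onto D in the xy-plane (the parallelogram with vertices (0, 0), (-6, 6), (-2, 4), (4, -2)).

Compute the Jacobian determinant of (x, y) with respect to (u, v):

    ∂(x,y)/∂(u,v) = | -2  2 | = (-2)(-1) - (2)(2) = -2.
                   | 2  -1 |

Its absolute value is |J| = 2 (the area scaling factor).

Substituting x = -2u + 2v, y = 2u - v into the integrand,

    15x - 15y → -60u + 45v,

so the integral becomes

    ∬_R (-60u + 45v) · |J| du dv = ∫_0^3 ∫_0^2 (-120u + 90v) dv du.

Inner (v): 180 - 240u.
Outer (u): -540.

Therefore ∬_D (15x - 15y) dx dy = -540.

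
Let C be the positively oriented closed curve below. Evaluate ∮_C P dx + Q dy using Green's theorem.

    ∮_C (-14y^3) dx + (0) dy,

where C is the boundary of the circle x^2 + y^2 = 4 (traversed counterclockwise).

Green's theorem converts the closed line integral into a double integral over the enclosed region D:

    ∮_C P dx + Q dy = ∬_D (∂Q/∂x - ∂P/∂y) dA.

Here P = -14y^3, Q = 0, so

    ∂Q/∂x = 0,    ∂P/∂y = -42y^2,
    ∂Q/∂x - ∂P/∂y = 42y^2.

D is the region x^2 + y^2 ≤ 4. Evaluating the double integral:

In polar coordinates (x = r cos θ, y = r sin θ, dA = r dr dθ) the integrand becomes 42r^2sin(θ)^2, so

    ∬_D (42y^2) dA = ∫_0^{2π} ∫_0^{2} (42r^2sin(θ)^2) · r dr dθ.

Inner (r from 0 to 2): 168sin(θ)^2.
Outer (θ from 0 to 2π): 168π.

Therefore ∮_C P dx + Q dy = 168π.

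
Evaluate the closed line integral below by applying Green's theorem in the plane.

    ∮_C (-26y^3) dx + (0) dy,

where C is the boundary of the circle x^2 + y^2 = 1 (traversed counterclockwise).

Green's theorem converts the closed line integral into a double integral over the enclosed region D:

    ∮_C P dx + Q dy = ∬_D (∂Q/∂x - ∂P/∂y) dA.

Here P = -26y^3, Q = 0, so

    ∂Q/∂x = 0,    ∂P/∂y = -78y^2,
    ∂Q/∂x - ∂P/∂y = 78y^2.

D is the region x^2 + y^2 ≤ 1. Evaluating the double integral:

In polar coordinates (x = r cos θ, y = r sin θ, dA = r dr dθ) the integrand becomes 78r^2sin(θ)^2, so

    ∬_D (78y^2) dA = ∫_0^{2π} ∫_0^{1} (78r^2sin(θ)^2) · r dr dθ.

Inner (r from 0 to 1): 39sin(θ)^2/2.
Outer (θ from 0 to 2π): 39π/2.

Therefore ∮_C P dx + Q dy = 39π/2.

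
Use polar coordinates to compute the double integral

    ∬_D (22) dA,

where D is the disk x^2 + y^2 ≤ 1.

The region D is 0 ≤ r ≤ 1, 0 ≤ θ ≤ 2π in polar coordinates, where x = r cos(θ), y = r sin(θ), and dA = r dr dθ.

Under the substitution, the integrand becomes 22, so

    ∬_D (22) dA = ∫_{0}^{2π} ∫_{0}^{1} (22) · r dr dθ.

Inner integral (in r): ∫_{0}^{1} (22) · r dr = 11.

Outer integral (in θ): ∫_{0}^{2π} (11) dθ = 22π.

Therefore ∬_D (22) dA = 22π.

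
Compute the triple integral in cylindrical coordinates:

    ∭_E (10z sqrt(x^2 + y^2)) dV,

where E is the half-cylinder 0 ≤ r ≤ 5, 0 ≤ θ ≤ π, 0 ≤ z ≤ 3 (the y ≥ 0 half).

In cylindrical coordinates, x = r cos(θ), y = r sin(θ), z = z, and dV = r dr dθ dz.

The integrand becomes 10r z, so

    ∭_E (10z sqrt(x^2 + y^2)) dV = ∫_{0}^{π} ∫_{0}^{5} ∫_{0}^{3} (10r z) · r dz dr dθ.

Inner (z): 45r^2.
Middle (r from 0 to 5): 1875.
Outer (θ): 1875π.

Therefore the triple integral equals 1875π.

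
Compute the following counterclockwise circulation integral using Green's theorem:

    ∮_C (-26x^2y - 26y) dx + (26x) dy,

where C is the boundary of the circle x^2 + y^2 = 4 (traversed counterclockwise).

Green's theorem converts the closed line integral into a double integral over the enclosed region D:

    ∮_C P dx + Q dy = ∬_D (∂Q/∂x - ∂P/∂y) dA.

Here P = -26x^2y - 26y, Q = 26x, so

    ∂Q/∂x = 26,    ∂P/∂y = -26x^2 - 26,
    ∂Q/∂x - ∂P/∂y = 26x^2 + 52.

D is the region x^2 + y^2 ≤ 4. Evaluating the double integral:

In polar coordinates (x = r cos θ, y = r sin θ, dA = r dr dθ) the integrand becomes 26r^2cos(θ)^2 + 52, so

    ∬_D (26x^2 + 52) dA = ∫_0^{2π} ∫_0^{2} (26r^2cos(θ)^2 + 52) · r dr dθ.

Inner (r from 0 to 2): 104cos(θ)^2 + 104.
Outer (θ from 0 to 2π): 312π.

Therefore ∮_C P dx + Q dy = 312π.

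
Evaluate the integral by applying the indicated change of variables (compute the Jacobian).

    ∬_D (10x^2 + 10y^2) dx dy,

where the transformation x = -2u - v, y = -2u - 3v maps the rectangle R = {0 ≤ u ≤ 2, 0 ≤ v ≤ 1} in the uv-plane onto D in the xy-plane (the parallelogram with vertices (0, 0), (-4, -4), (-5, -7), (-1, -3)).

Compute the Jacobian determinant of (x, y) with respect to (u, v):

    ∂(x,y)/∂(u,v) = | -2  -1 | = (-2)(-3) - (-1)(-2) = 4.
                   | -2  -3 |

Its absolute value is |J| = 4 (the area scaling factor).

Substituting x = -2u - v, y = -2u - 3v into the integrand,

    10x^2 + 10y^2 → 80u^2 + 160u v + 100v^2,

so the integral becomes

    ∬_R (80u^2 + 160u v + 100v^2) · |J| du dv = ∫_0^2 ∫_0^1 (320u^2 + 640u v + 400v^2) dv du.

Inner (v): 320u^2 + 320u + 400/3.
Outer (u): 1760.

Therefore ∬_D (10x^2 + 10y^2) dx dy = 1760.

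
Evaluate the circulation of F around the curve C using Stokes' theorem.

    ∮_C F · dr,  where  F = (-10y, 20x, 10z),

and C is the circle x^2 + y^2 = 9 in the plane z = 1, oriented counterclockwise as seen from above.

Let S be the flat disk x^2 + y^2 ≤ 9 in the plane z = 1, with upward unit normal n̂ = ẑ. By Stokes' theorem,

    ∮_C F · dr = ∬_S (∇ × F) · n̂ dS = ∬_D (curl F)_z dA,

where D is the disk x^2 + y^2 ≤ 9.

Compute the curl of F = (-10y, 20x, 10z):
    (∇ × F)_x = ∂F_z/∂y - ∂F_y/∂z = 0,
    (∇ × F)_y = ∂F_x/∂z - ∂F_z/∂x = 0,
    (∇ × F)_z = ∂F_y/∂x - ∂F_x/∂y = 30.

On z = 1, (curl F)_z = 30.

Convert to polar (x = r cos θ, y = r sin θ, dA = r dr dθ); the integrand becomes 30, so

    ∬_D (curl F)_z dA = ∫_0^{2π} ∫_0^{3} (30) · r dr dθ.

Inner (r from 0 to 3): 135.
Outer (θ from 0 to 2π): 270π.

Therefore ∮_C F · dr = 270π.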